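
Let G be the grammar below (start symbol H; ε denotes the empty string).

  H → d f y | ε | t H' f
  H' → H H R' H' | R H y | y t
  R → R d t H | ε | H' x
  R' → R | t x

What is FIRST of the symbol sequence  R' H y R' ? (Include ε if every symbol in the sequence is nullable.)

{ d, t, y }

Add FIRST(R')\{ε} = { d, t, y }; R' is nullable, continue.
Add FIRST(H)\{ε} = { d, t }; H is nullable, continue.
y is a terminal; add {y} and stop.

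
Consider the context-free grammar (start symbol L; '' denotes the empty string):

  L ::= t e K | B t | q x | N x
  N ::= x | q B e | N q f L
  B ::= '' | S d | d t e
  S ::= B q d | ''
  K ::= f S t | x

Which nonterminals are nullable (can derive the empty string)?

Directly nullable (have an ''-production): B, S.
No other nonterminal has a production whose RHS symbols are all nullable.

{ B, S }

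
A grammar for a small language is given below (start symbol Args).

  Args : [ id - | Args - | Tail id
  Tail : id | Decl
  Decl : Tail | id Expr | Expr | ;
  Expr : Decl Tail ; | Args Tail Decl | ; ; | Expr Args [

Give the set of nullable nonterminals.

No nonterminal has an empty production or an RHS whose symbols are all nullable.

{ } (none)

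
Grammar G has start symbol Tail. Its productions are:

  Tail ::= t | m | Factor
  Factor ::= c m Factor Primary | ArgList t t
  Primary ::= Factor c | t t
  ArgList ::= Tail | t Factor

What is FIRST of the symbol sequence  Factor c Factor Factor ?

{ c, m, t }

Add FIRST(Factor) = { c, m, t }; Factor is not nullable, stop.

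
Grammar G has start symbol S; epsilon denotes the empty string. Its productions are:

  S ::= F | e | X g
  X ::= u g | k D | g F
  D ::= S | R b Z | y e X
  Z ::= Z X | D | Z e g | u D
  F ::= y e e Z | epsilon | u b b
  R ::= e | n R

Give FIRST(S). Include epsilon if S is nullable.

{ e, g, k, u, y, epsilon }

From S ::= F: add FIRST(F) = { u, y, epsilon } (including epsilon since F is nullable).
S ::= e contributes {e}.
From S ::= X g: add FIRST(X) = { g, k, u }.
Union: FIRST(S) = { e, g, k, u, y, epsilon }.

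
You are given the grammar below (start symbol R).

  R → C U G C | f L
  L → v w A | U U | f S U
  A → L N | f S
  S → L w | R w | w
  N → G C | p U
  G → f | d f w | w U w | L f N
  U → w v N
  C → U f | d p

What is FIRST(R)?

From R → C U G C: add FIRST(C) = { d, w }.
R → f L contributes {f}.
Union: FIRST(R) = { d, f, w }.

{ d, f, w }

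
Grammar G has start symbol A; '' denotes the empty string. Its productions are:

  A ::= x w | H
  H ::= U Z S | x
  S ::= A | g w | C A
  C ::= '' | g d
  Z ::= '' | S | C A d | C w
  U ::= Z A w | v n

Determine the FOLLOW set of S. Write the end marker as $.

In H ::= U Z S: S is at the end, add FOLLOW(H) = { $, d, g, v, w, x }.
In Z ::= S: S is at the end, add FOLLOW(Z) = { g, v, w, x }.
Union: FOLLOW(S) = { $, d, g, v, w, x }.

{ $, d, g, v, w, x }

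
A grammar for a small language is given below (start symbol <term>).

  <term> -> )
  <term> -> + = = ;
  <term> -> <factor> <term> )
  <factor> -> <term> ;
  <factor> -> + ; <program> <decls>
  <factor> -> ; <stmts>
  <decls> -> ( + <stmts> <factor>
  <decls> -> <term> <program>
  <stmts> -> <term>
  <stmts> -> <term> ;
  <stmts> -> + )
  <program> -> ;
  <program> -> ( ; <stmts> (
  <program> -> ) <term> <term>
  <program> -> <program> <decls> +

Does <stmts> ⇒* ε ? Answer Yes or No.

No

No nonterminal in this grammar is nullable.
No production of <stmts> has an RHS whose symbols are all nullable, so <stmts> is not nullable.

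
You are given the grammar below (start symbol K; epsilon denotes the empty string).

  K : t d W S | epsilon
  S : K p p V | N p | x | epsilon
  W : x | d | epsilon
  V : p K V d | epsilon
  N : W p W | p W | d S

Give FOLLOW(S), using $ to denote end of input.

{ $, d, p }

In K : t d W S: S is at the end, add FOLLOW(K) = { $, d, p }.
In N : d S: S is at the end, add FOLLOW(N) = { p }.
Union: FOLLOW(S) = { $, d, p }.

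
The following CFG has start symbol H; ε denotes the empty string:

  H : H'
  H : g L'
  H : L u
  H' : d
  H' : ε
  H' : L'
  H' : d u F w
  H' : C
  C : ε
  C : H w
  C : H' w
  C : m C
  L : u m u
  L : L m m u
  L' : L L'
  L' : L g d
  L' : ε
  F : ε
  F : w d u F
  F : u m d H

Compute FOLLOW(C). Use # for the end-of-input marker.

{ #, w }

In H' : C: C is at the end, add FOLLOW(H') = { #, w }.
In C : m C: C is at the end, add FOLLOW(C) = { #, w }.
Union: FOLLOW(C) = { #, w }.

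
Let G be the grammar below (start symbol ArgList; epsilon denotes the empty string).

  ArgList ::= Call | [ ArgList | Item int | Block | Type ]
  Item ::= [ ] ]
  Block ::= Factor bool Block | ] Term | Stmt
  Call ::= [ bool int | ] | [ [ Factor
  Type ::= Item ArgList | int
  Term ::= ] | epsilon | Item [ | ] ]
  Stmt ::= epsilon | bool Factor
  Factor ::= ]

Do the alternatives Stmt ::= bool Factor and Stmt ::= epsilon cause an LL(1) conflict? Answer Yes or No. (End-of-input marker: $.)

FIRST(bool Factor) = { bool } and FIRST(epsilon) = { epsilon }.
The second is nullable but FOLLOW(Stmt) = { $, ] } is disjoint from FIRST of the first.

No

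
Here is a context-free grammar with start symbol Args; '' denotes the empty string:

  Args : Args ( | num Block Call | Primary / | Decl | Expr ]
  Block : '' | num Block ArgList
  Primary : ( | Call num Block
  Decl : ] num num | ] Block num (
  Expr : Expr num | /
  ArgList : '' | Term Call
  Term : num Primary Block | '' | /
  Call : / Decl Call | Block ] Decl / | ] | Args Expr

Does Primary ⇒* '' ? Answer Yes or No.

Nullable nonterminals: ArgList, Block, Term.
No production of Primary has an RHS whose symbols are all nullable, so Primary is not nullable.

No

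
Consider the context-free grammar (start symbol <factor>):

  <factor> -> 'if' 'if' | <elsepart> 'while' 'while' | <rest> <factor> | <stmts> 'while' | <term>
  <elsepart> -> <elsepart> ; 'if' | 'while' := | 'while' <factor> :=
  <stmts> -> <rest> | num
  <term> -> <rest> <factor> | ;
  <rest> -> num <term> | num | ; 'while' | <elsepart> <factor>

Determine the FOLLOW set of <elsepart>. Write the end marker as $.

In <factor> -> <elsepart> 'while' 'while': add FIRST('while' 'while') = { 'while' }.
In <elsepart> -> <elsepart> ; 'if': add FIRST(; 'if') = { ; }.
In <rest> -> <elsepart> <factor>: add FIRST(<factor>) = { 'if', 'while', ;, num }.
Union: FOLLOW(<elsepart>) = { 'if', 'while', ;, num }.

{ 'if', 'while', ;, num }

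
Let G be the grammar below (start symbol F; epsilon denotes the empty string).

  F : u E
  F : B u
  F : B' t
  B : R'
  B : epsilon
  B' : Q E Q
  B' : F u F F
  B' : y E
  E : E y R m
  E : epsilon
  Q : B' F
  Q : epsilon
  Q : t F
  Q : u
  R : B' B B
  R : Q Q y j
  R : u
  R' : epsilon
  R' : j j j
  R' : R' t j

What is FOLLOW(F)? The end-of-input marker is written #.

{ #, j, m, t, u, y }

F is the start symbol, so # ∈ FOLLOW(F).
In B' : F u F F: add FIRST(u F F) = { u }.
In B' : F u F F: add FIRST(F) = { j, t, u, y }.
In B' : F u F F: F is at the end, add FOLLOW(B') = { j, m, t, u, y }.
In Q : B' F: F is at the end, add FOLLOW(Q) = { j, m, t, u, y }.
In Q : t F: F is at the end, add FOLLOW(Q) = { j, m, t, u, y }.
Union: FOLLOW(F) = { #, j, m, t, u, y }.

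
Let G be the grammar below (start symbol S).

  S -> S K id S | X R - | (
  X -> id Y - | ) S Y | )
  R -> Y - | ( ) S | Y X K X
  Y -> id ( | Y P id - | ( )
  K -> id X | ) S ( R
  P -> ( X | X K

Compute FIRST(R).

{ (, id }

From R -> Y -: add FIRST(Y) = { (, id }.
R -> ( ) S contributes {(}.
From R -> Y X K X: add FIRST(Y) = { (, id }.
Union: FIRST(R) = { (, id }.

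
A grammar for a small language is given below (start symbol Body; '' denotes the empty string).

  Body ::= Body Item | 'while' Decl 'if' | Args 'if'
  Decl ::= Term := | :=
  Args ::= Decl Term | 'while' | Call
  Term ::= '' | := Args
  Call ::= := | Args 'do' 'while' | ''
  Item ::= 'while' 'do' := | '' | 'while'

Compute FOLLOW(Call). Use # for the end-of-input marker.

{ 'do', 'if', := }

In Args ::= Call: Call is at the end, add FOLLOW(Args) = { 'do', 'if', := }.
Union: FOLLOW(Call) = { 'do', 'if', := }.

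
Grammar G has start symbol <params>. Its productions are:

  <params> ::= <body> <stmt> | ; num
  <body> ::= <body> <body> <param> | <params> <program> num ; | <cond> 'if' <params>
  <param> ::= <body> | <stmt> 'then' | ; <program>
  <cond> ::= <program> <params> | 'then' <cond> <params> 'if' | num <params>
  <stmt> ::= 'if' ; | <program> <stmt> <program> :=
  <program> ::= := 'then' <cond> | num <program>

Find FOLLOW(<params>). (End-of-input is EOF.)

<params> is the start symbol, so EOF ∈ FOLLOW(<params>).
In <body> ::= <params> <program> num ;: add FIRST(<program> num ;) = { :=, num }.
In <body> ::= <cond> 'if' <params>: <params> is at the end, add FOLLOW(<body>) = { 'if', 'then', :=, ;, num }.
In <cond> ::= <program> <params>: <params> is at the end, add FOLLOW(<cond>) = { 'if', 'then', :=, ;, num }.
In <cond> ::= 'then' <cond> <params> 'if': add FIRST('if') = { 'if' }.
In <cond> ::= num <params>: <params> is at the end, add FOLLOW(<cond>) = { 'if', 'then', :=, ;, num }.
Union: FOLLOW(<params>) = { EOF, 'if', 'then', :=, ;, num }.

{ EOF, 'if', 'then', :=, ;, num }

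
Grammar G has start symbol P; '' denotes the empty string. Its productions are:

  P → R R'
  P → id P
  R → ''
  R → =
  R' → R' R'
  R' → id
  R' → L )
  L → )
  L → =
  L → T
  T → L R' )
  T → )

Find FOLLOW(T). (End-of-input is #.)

{ ), =, id }

In L → T: T is at the end, add FOLLOW(L) = { ), =, id }.
Union: FOLLOW(T) = { ), =, id }.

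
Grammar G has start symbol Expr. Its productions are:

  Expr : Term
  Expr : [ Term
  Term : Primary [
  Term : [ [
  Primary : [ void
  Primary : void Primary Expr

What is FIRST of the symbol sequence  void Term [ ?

{ void }

void is a terminal; add {void} and stop.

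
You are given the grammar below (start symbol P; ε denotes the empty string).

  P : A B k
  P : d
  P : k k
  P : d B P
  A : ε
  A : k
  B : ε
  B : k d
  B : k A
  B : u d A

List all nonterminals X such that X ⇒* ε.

Directly nullable (have an ε-production): A, B.
No other nonterminal has a production whose RHS symbols are all nullable.

{ A, B }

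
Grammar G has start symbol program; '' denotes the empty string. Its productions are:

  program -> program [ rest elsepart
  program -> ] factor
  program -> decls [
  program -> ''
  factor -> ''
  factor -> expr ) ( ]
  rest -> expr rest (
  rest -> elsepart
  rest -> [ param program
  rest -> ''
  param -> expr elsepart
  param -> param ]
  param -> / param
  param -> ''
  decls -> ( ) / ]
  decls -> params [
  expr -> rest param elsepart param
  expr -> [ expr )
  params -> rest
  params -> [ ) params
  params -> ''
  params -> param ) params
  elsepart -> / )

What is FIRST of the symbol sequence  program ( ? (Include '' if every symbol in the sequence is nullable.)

{ (, ), /, [, ] }

Add FIRST(program)\{''} = { (, ), /, [, ] }; program is nullable, continue.
( is a terminal; add {(} and stop.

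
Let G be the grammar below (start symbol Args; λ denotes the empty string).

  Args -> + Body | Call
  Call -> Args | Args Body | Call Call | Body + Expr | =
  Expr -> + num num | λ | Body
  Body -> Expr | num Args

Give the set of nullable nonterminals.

{ Body, Expr }

Directly nullable (have an λ-production): Expr.
Body -> Expr with every symbol nullable, so Body is nullable.
No other nonterminal has a production whose RHS symbols are all nullable.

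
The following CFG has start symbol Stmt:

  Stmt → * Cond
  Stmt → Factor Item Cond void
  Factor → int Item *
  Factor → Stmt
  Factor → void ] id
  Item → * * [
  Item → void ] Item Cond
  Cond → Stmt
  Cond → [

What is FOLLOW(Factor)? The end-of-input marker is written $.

{ *, void }

In Stmt → Factor Item Cond void: add FIRST(Item Cond void) = { *, void }.
Union: FOLLOW(Factor) = { *, void }.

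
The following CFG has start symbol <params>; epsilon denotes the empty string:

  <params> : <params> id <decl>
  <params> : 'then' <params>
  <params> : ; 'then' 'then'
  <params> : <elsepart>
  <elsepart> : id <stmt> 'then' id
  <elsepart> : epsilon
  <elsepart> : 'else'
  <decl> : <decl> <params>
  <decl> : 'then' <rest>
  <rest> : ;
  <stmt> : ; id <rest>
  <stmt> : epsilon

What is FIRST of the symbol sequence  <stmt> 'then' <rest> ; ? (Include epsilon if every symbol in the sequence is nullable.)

{ 'then', ; }

Add FIRST(<stmt>)\{epsilon} = { ; }; <stmt> is nullable, continue.
'then' is a terminal; add {'then'} and stop.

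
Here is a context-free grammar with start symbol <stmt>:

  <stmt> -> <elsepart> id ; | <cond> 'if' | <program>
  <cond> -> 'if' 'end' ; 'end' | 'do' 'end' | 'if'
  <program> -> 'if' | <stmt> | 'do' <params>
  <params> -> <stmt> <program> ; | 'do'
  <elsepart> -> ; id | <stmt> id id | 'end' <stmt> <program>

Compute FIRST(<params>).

From <params> -> <stmt> <program> ;: add FIRST(<stmt>) = { 'do', 'end', 'if', ; }.
<params> -> 'do' contributes {'do'}.
Union: FIRST(<params>) = { 'do', 'end', 'if', ; }.

{ 'do', 'end', 'if', ; }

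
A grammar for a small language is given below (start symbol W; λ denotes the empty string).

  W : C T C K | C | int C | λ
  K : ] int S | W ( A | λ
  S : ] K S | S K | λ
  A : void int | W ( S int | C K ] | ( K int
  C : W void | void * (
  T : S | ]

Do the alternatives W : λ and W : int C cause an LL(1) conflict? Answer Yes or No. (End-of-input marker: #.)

No

FIRST(λ) = { λ } and FIRST(int C) = { int }.
The first is nullable but FOLLOW(W) = { #, (, void } is disjoint from FIRST of the second.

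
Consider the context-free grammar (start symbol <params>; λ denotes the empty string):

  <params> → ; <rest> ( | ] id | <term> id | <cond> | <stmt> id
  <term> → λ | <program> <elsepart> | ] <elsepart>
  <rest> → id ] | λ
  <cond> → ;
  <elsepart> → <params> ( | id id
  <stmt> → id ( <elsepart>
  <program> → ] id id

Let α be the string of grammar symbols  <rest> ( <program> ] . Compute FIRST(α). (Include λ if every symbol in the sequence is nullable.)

Add FIRST(<rest>)\{λ} = { id }; <rest> is nullable, continue.
( is a terminal; add {(} and stop.

{ (, id }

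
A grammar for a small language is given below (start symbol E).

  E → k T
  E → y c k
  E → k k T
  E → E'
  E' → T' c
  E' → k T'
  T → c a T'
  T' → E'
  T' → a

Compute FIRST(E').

{ a, k }

From E' → T' c: add FIRST(T') = { a, k }.
E' → k T' contributes {k}.
Union: FIRST(E') = { a, k }.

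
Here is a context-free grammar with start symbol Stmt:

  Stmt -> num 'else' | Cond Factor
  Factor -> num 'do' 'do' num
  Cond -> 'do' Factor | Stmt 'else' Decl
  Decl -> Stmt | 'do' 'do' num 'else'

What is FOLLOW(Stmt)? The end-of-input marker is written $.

{ $, 'else', num }

Stmt is the start symbol, so $ ∈ FOLLOW(Stmt).
In Cond -> Stmt 'else' Decl: add FIRST('else' Decl) = { 'else' }.
In Decl -> Stmt: Stmt is at the end, add FOLLOW(Decl) = { num }.
Union: FOLLOW(Stmt) = { $, 'else', num }.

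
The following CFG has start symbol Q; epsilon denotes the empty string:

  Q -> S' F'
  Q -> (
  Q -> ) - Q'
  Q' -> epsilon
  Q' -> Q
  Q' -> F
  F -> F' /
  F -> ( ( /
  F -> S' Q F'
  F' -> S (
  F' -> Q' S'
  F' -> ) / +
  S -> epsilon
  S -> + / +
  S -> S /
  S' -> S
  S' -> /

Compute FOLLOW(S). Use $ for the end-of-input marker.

{ $, (, ), +, / }

In F' -> S (: add FIRST(() = { ( }.
In S -> S /: add FIRST(/) = { / }.
In S' -> S: S is at the end, add FOLLOW(S') = { $, (, ), +, / }.
Union: FOLLOW(S) = { $, (, ), +, / }.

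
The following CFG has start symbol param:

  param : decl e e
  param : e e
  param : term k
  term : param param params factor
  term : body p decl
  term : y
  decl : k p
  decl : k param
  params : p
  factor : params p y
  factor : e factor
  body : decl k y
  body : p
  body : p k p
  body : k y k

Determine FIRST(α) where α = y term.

y is a terminal; add {y} and stop.

{ y }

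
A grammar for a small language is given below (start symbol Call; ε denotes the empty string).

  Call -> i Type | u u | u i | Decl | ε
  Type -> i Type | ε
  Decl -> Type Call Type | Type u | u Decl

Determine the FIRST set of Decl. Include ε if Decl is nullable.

From Decl -> Type Call Type: Type, Call, Type nullable, take FIRST(Type) ∪ FIRST(Call) ∪ FIRST(Type) = { i, u }; also ε since the whole RHS is nullable.
From Decl -> Type u: Type nullable, take FIRST(Type) ∪ {u} = { i, u }.
Decl -> u Decl contributes {u}.
Union: FIRST(Decl) = { i, u, ε }.

{ i, u, ε }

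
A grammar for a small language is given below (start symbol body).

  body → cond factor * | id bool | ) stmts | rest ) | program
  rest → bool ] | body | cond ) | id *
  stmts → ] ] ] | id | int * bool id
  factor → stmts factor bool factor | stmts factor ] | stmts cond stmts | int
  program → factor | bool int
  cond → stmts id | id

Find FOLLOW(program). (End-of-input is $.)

In body → program: program is at the end, add FOLLOW(body) = { $, ) }.
Union: FOLLOW(program) = { $, ) }.

{ $, ) }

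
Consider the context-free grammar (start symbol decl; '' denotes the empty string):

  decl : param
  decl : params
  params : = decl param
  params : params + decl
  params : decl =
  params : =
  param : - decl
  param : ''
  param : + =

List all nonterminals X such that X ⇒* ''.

Directly nullable (have an ''-production): param.
decl : param with every symbol nullable, so decl is nullable.
No other nonterminal has a production whose RHS symbols are all nullable.

{ decl, param }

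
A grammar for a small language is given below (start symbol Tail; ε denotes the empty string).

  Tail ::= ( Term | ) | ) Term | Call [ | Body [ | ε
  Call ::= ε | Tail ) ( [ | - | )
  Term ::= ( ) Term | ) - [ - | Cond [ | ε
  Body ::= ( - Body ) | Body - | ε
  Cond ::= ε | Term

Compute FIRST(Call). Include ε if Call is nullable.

Call ::= ε contributes ε.
From Call ::= Tail ) ( [: Tail nullable, take FIRST(Tail) ∪ {)} = { (, ), -, [ }.
Call ::= - contributes {-}.
Call ::= ) contributes {)}.
Union: FIRST(Call) = { (, ), -, [, ε }.

{ (, ), -, [, ε }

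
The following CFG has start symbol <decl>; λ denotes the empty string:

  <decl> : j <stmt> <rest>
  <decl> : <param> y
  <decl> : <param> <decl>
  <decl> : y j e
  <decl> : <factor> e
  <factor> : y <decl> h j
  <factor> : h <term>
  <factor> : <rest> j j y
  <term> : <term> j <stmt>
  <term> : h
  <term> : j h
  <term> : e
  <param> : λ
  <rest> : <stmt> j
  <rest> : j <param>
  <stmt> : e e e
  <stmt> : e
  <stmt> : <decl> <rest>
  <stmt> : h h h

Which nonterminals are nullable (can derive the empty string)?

Directly nullable (have an λ-production): <param>.
No other nonterminal has a production whose RHS symbols are all nullable.

{ <param> }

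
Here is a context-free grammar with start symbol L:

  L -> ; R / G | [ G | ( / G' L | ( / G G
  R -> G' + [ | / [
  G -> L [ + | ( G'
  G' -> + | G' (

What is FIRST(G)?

{ (, ;, [ }

From G -> L [ +: add FIRST(L) = { (, ;, [ }.
G -> ( G' contributes {(}.
Union: FIRST(G) = { (, ;, [ }.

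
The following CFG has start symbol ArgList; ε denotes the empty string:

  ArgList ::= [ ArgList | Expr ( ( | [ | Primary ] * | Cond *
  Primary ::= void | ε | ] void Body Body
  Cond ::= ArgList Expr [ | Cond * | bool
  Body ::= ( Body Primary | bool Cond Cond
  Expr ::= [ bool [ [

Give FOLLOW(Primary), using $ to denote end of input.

In ArgList ::= Primary ] *: add FIRST(] *) = { ] }.
In Body ::= ( Body Primary: Primary is at the end, add FOLLOW(Body) = { (, ], bool, void }.
Union: FOLLOW(Primary) = { (, ], bool, void }.

{ (, ], bool, void }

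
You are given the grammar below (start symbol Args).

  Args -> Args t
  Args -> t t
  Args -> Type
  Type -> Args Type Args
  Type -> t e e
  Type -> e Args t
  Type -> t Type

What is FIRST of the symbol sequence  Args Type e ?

Add FIRST(Args) = { e, t }; Args is not nullable, stop.

{ e, t }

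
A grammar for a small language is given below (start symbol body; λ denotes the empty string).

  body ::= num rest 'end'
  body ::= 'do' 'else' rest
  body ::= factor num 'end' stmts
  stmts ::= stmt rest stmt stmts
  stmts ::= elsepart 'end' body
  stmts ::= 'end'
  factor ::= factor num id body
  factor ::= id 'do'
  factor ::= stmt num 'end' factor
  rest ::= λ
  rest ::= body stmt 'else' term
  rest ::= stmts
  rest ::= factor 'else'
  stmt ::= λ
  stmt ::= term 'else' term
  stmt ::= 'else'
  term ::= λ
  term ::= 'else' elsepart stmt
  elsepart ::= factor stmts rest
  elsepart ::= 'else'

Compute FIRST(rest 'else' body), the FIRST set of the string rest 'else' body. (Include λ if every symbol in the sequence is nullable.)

{ 'do', 'else', 'end', id, num }

Add FIRST(rest)\{λ} = { 'do', 'else', 'end', id, num }; rest is nullable, continue.
'else' is a terminal; add {'else'} and stop.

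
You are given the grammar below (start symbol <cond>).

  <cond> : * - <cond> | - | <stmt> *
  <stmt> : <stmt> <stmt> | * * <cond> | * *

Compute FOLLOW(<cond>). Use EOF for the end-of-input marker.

<cond> is the start symbol, so EOF ∈ FOLLOW(<cond>).
In <cond> : * - <cond>: <cond> is at the end, add FOLLOW(<cond>) = { EOF, * }.
In <stmt> : * * <cond>: <cond> is at the end, add FOLLOW(<stmt>) = { * }.
Union: FOLLOW(<cond>) = { EOF, * }.

{ EOF, * }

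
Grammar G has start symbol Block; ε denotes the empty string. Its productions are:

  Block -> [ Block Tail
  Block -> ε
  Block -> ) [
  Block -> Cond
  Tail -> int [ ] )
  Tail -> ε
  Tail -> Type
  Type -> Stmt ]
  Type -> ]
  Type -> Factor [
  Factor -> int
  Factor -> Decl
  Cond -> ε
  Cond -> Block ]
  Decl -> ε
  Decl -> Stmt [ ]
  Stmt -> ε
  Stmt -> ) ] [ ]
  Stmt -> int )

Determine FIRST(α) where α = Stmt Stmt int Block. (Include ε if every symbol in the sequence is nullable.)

Add FIRST(Stmt)\{ε} = { ), int }; Stmt is nullable, continue.
Add FIRST(Stmt)\{ε} = { ), int }; Stmt is nullable, continue.
int is a terminal; add {int} and stop.

{ ), int }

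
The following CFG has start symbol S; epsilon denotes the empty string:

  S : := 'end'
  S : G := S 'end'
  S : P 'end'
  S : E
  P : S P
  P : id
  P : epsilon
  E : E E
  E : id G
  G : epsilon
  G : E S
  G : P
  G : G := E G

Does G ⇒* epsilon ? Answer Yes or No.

Yes

G has an epsilon-production, so G ⇒ epsilon.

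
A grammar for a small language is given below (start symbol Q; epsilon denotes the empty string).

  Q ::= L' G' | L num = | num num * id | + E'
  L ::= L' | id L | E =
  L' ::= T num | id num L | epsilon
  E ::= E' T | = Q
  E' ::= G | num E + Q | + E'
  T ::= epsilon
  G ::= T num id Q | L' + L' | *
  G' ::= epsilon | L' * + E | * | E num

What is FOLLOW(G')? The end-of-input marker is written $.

{ $, +, =, num }

In Q ::= L' G': G' is at the end, add FOLLOW(Q) = { $, +, =, num }.
Union: FOLLOW(G') = { $, +, =, num }.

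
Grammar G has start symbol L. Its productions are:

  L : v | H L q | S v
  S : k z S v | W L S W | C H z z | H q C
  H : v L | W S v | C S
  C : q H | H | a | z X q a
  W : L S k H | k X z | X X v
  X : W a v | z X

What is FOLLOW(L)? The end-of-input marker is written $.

{ $, a, k, q, v, z }

L is the start symbol, so $ ∈ FOLLOW(L).
In L : H L q: add FIRST(q) = { q }.
In S : W L S W: add FIRST(S W) = { a, k, q, v, z }.
In H : v L: L is at the end, add FOLLOW(H) = { a, k, q, v, z }.
In W : L S k H: add FIRST(S k H) = { a, k, q, v, z }.
Union: FOLLOW(L) = { $, a, k, q, v, z }.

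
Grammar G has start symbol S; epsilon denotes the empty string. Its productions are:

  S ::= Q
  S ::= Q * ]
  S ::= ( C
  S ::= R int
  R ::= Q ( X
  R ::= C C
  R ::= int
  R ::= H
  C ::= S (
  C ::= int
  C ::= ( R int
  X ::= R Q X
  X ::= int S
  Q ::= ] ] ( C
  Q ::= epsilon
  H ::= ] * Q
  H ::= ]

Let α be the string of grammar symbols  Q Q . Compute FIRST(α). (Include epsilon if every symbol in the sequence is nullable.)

{ ], epsilon }

Add FIRST(Q)\{epsilon} = { ] }; Q is nullable, continue.
Add FIRST(Q)\{epsilon} = { ] }; Q is nullable, continue.
Every symbol is nullable, so include epsilon.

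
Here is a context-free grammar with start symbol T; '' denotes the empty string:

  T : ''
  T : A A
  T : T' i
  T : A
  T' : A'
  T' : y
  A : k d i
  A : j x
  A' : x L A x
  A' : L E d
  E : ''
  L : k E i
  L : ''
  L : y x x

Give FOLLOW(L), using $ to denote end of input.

In A' : x L A x: add FIRST(A x) = { j, k }.
In A' : L E d: add FIRST(E d) = { d }.
Union: FOLLOW(L) = { d, j, k }.

{ d, j, k }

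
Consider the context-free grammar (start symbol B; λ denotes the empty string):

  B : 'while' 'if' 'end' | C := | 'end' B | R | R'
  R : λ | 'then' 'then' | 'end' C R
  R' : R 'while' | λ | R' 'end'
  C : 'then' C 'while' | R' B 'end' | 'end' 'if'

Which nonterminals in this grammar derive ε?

Directly nullable (have an λ-production): R, R'.
B : R with every symbol nullable, so B is nullable.
No other nonterminal has a production whose RHS symbols are all nullable.

{ B, R, R' }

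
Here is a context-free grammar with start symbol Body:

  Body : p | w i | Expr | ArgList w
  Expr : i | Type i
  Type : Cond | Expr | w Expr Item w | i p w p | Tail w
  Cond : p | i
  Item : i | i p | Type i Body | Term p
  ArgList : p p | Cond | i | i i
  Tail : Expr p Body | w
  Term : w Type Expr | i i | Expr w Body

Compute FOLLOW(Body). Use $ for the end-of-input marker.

Body is the start symbol, so $ ∈ FOLLOW(Body).
In Item : Type i Body: Body is at the end, add FOLLOW(Item) = { w }.
In Tail : Expr p Body: Body is at the end, add FOLLOW(Tail) = { w }.
In Term : Expr w Body: Body is at the end, add FOLLOW(Term) = { p }.
Union: FOLLOW(Body) = { $, p, w }.

{ $, p, w }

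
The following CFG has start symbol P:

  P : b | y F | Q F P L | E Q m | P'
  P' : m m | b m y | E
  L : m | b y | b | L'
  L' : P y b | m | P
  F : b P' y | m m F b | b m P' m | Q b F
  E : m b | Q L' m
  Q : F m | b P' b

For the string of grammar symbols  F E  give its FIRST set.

Add FIRST(F) = { b, m }; F is not nullable, stop.

{ b, m }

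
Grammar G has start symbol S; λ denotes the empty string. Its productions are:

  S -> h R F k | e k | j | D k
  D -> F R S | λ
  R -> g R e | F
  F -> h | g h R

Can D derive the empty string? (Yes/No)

Yes

D has an λ-production, so D ⇒ λ.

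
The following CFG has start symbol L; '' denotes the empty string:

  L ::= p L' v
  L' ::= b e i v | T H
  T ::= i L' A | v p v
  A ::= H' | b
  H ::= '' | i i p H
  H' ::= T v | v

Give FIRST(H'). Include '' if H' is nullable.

From H' ::= T v: add FIRST(T) = { i, v }.
H' ::= v contributes {v}.
Union: FIRST(H') = { i, v }.

{ i, v }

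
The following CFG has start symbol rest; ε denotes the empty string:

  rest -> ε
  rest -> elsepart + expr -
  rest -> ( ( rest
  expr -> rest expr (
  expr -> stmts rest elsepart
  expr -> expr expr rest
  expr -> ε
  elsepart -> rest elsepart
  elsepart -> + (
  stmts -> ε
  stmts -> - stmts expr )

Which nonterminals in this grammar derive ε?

{ expr, rest, stmts }

Directly nullable (have an ε-production): rest, expr, stmts.
No other nonterminal has a production whose RHS symbols are all nullable.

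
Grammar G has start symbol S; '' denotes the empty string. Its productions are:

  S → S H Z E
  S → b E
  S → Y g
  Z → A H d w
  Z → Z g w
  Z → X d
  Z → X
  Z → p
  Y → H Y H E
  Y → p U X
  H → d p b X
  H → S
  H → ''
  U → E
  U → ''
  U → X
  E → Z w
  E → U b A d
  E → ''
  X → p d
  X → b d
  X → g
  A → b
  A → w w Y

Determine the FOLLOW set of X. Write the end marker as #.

In Z → X d: add FIRST(d) = { d }.
In Z → X: X is at the end, add FOLLOW(Z) = { #, b, d, g, p, w }.
In Y → p U X: X is at the end, add FOLLOW(Y) = { b, d, g, p, w }.
In H → d p b X: X is at the end, add FOLLOW(H) = { b, d, g, p, w }.
In U → X: X is at the end, add FOLLOW(U) = { b, g, p }.
Union: FOLLOW(X) = { #, b, d, g, p, w }.

{ #, b, d, g, p, w }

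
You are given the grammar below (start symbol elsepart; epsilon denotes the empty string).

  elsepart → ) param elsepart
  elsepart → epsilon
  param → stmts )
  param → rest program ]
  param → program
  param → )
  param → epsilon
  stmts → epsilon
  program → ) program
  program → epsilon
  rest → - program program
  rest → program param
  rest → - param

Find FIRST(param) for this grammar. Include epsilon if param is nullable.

From param → stmts ): stmts nullable, take FIRST(stmts) ∪ {)} = { ) }.
From param → rest program ]: rest, program nullable, take FIRST(rest) ∪ FIRST(program) ∪ {]} = { ), -, ] }.
From param → program: add FIRST(program) = { ), epsilon } (including epsilon since program is nullable).
param → ) contributes {)}.
param → epsilon contributes epsilon.
Union: FIRST(param) = { ), -, ], epsilon }.

{ ), -, ], epsilon }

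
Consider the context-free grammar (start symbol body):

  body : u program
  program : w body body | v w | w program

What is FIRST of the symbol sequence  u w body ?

{ u }

u is a terminal; add {u} and stop.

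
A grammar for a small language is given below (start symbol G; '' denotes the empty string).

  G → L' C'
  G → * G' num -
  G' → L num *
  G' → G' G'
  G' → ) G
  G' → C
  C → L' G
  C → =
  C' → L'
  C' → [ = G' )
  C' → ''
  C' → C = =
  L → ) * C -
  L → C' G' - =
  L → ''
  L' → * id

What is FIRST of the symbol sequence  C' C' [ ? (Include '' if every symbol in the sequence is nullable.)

Add FIRST(C')\{''} = { *, =, [ }; C' is nullable, continue.
Add FIRST(C')\{''} = { *, =, [ }; C' is nullable, continue.
[ is a terminal; add {[} and stop.

{ *, =, [ }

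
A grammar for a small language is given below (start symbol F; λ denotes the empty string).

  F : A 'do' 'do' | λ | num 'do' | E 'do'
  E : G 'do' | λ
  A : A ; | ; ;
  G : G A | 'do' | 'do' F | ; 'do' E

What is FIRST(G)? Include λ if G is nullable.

{ 'do', ; }

From G : G A: add FIRST(G) = { 'do', ; }.
G : 'do' contributes {'do'}.
G : 'do' F contributes {'do'}.
G : ; 'do' E contributes {;}.
Union: FIRST(G) = { 'do', ; }.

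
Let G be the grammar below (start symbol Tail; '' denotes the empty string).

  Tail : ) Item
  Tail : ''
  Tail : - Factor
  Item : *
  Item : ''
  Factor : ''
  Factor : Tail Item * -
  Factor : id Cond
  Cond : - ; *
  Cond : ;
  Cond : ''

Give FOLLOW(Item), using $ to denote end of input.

{ $, * }

In Tail : ) Item: Item is at the end, add FOLLOW(Tail) = { $, * }.
In Factor : Tail Item * -: add FIRST(* -) = { * }.
Union: FOLLOW(Item) = { $, * }.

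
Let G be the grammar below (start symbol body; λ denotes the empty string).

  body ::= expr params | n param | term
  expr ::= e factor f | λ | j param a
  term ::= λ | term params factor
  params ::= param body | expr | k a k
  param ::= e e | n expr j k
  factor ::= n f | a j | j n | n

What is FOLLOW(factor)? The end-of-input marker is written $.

{ $, a, e, f, j, k, n }

In expr ::= e factor f: add FIRST(f) = { f }.
In term ::= term params factor: factor is at the end, add FOLLOW(term) = { $, a, e, j, k, n }.
Union: FOLLOW(factor) = { $, a, e, f, j, k, n }.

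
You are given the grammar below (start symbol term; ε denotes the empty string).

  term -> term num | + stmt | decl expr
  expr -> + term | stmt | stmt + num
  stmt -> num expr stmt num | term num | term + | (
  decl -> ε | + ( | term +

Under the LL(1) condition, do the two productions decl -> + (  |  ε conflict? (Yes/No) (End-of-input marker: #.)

Yes

FIRST(+ () = { + } and FIRST(ε) = { ε }.
The second alternative is nullable and FOLLOW(decl) = { (, +, num } shares + with FIRST of the first — conflict.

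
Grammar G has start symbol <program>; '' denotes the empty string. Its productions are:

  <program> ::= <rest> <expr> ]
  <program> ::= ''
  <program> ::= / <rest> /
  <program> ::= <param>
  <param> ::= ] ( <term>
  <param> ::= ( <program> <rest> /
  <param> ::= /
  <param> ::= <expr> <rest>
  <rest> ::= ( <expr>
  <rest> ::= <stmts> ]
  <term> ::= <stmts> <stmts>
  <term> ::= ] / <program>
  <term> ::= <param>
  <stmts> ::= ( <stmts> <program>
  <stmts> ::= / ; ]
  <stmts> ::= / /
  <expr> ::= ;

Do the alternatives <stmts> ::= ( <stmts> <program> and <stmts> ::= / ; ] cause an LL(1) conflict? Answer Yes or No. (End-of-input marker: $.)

FIRST(( <stmts> <program>) = { ( } and FIRST(/ ; ]) = { / }.
The FIRST sets are disjoint and neither alternative is nullable — no conflict.

No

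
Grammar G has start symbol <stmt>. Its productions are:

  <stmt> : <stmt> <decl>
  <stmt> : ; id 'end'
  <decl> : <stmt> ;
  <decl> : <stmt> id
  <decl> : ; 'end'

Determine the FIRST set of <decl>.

From <decl> : <stmt> ;: add FIRST(<stmt>) = { ; }.
From <decl> : <stmt> id: add FIRST(<stmt>) = { ; }.
<decl> : ; 'end' contributes {;}.
Union: FIRST(<decl>) = { ; }.

{ ; }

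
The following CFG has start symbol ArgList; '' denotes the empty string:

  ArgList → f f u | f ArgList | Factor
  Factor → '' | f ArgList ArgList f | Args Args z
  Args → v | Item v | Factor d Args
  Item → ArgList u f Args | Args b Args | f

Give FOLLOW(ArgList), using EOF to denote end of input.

ArgList is the start symbol, so EOF ∈ FOLLOW(ArgList).
In ArgList → f ArgList: ArgList is at the end, add FOLLOW(ArgList) = { EOF, d, f, u, v }.
In Factor → f ArgList ArgList f: add FIRST(ArgList f) = { d, f, u, v }.
In Factor → f ArgList ArgList f: add FIRST(f) = { f }.
In Item → ArgList u f Args: add FIRST(u f Args) = { u }.
Union: FOLLOW(ArgList) = { EOF, d, f, u, v }.

{ EOF, d, f, u, v }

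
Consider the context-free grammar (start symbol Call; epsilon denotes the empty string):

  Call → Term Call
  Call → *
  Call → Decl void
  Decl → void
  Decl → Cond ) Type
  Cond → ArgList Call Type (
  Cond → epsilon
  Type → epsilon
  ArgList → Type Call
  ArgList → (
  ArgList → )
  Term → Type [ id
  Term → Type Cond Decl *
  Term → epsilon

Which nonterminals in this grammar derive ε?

Directly nullable (have an epsilon-production): Cond, Type, Term.
No other nonterminal has a production whose RHS symbols are all nullable.

{ Cond, Term, Type }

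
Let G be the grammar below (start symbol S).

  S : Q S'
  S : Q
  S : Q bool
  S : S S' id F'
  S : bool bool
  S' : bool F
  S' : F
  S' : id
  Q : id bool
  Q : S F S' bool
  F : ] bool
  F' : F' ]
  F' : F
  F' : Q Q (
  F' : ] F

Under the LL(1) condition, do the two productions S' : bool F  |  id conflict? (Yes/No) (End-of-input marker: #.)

No

FIRST(bool F) = { bool } and FIRST(id) = { id }.
The FIRST sets are disjoint and neither alternative is nullable — no conflict.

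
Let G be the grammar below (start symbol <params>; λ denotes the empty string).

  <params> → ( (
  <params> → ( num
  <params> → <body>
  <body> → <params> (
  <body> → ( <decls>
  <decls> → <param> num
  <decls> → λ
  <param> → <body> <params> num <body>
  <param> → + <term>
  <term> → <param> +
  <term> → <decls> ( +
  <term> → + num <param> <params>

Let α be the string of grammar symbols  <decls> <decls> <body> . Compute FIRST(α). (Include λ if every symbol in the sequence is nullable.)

Add FIRST(<decls>)\{λ} = { (, + }; <decls> is nullable, continue.
Add FIRST(<decls>)\{λ} = { (, + }; <decls> is nullable, continue.
Add FIRST(<body>) = { ( }; <body> is not nullable, stop.

{ (, + }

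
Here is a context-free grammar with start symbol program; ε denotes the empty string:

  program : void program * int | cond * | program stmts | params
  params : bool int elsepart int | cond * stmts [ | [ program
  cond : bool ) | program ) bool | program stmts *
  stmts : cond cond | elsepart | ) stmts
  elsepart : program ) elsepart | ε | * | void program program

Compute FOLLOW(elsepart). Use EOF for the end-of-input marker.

{ EOF, ), *, [, bool, int, void }

In params : bool int elsepart int: add FIRST(int) = { int }.
In stmts : elsepart: elsepart is at the end, add FOLLOW(stmts) = { EOF, ), *, [, bool, int, void }.
In elsepart : program ) elsepart: elsepart is at the end, add FOLLOW(elsepart) = { EOF, ), *, [, bool, int, void }.
Union: FOLLOW(elsepart) = { EOF, ), *, [, bool, int, void }.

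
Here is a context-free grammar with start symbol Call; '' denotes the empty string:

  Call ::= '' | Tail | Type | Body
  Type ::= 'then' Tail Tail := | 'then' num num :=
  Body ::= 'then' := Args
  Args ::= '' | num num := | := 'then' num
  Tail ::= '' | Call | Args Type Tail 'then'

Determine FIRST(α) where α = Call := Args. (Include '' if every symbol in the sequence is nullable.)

{ 'then', :=, num }

Add FIRST(Call)\{''} = { 'then', :=, num }; Call is nullable, continue.
:= is a terminal; add {:=} and stop.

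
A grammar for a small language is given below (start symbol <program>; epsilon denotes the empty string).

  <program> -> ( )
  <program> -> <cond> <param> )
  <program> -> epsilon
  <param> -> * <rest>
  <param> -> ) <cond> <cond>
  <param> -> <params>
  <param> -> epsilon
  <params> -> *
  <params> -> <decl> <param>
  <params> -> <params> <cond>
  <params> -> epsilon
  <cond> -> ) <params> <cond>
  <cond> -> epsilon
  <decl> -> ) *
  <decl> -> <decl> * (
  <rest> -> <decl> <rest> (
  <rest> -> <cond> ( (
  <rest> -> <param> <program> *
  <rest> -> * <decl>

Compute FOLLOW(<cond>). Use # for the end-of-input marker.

{ (, ), * }

In <program> -> <cond> <param> ): add FIRST(<param> )) = { ), * }.
In <param> -> ) <cond> <cond>: add FIRST(<cond>)\{epsilon} = { ) }.
  Since <cond> is nullable, also add FOLLOW(<param>) = { (, ), * }.
In <param> -> ) <cond> <cond>: <cond> is at the end, add FOLLOW(<param>) = { (, ), * }.
In <params> -> <params> <cond>: <cond> is at the end, add FOLLOW(<params>) = { (, ), * }.
In <cond> -> ) <params> <cond>: <cond> is at the end, add FOLLOW(<cond>) = { (, ), * }.
In <rest> -> <cond> ( (: add FIRST(( () = { ( }.
Union: FOLLOW(<cond>) = { (, ), * }.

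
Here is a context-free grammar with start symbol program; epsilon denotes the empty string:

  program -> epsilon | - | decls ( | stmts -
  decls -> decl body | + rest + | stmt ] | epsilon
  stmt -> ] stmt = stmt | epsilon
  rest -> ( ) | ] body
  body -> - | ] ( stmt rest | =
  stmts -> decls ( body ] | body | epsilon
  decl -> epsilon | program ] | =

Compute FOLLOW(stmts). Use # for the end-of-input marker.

In program -> stmts -: add FIRST(-) = { - }.
Union: FOLLOW(stmts) = { - }.

{ - }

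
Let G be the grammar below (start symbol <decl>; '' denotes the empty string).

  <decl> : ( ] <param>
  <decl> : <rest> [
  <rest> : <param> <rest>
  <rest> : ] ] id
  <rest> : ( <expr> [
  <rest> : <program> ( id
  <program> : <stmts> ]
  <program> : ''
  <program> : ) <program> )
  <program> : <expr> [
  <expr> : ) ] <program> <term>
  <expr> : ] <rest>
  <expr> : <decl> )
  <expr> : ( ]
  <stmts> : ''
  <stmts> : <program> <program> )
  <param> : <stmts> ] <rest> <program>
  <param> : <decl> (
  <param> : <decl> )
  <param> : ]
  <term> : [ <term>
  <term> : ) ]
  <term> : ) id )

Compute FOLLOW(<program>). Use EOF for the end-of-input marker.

{ EOF, (, ), [, ] }

In <rest> : <program> ( id: add FIRST(( id) = { ( }.
In <program> : ) <program> ): add FIRST()) = { ) }.
In <expr> : ) ] <program> <term>: add FIRST(<term>) = { ), [ }.
In <stmts> : <program> <program> ): add FIRST(<program> )) = { (, ), ] }.
In <stmts> : <program> <program> ): add FIRST()) = { ) }.
In <param> : <stmts> ] <rest> <program>: <program> is at the end, add FOLLOW(<param>) = { EOF, (, ), ] }.
Union: FOLLOW(<program>) = { EOF, (, ), [, ] }.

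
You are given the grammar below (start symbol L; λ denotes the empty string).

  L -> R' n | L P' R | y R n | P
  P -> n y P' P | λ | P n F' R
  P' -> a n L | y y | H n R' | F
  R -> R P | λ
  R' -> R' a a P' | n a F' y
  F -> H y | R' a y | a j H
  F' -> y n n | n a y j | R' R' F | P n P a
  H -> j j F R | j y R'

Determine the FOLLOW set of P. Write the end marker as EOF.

{ EOF, a, j, n, y }

In L -> P: P is at the end, add FOLLOW(L) = { EOF, a, j, n, y }.
In P -> n y P' P: P is at the end, add FOLLOW(P) = { EOF, a, j, n, y }.
In P -> P n F' R: add FIRST(n F' R) = { n }.
In R -> R P: P is at the end, add FOLLOW(R) = { EOF, a, j, n, y }.
In F' -> P n P a: add FIRST(n P a) = { n }.
In F' -> P n P a: add FIRST(a) = { a }.
Union: FOLLOW(P) = { EOF, a, j, n, y }.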